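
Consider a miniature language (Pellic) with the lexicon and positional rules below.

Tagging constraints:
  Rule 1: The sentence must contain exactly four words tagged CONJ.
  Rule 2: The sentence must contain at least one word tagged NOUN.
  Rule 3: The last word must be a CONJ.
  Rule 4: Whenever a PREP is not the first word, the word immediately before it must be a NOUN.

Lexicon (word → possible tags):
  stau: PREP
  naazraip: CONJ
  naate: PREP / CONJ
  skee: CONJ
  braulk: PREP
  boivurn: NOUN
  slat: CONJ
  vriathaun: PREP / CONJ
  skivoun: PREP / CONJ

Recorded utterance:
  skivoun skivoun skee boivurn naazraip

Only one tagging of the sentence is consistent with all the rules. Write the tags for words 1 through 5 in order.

Candidates per position — 1:skivoun {PREP,CONJ}; 2:skivoun {PREP,CONJ}; 3:skee {CONJ}; 4:boivurn {NOUN}; 5:naazraip {CONJ}.
Word 1 cannot be PREP — rule 1 would then fail for every completion. It is CONJ.
Word 2 cannot be PREP — rule 1 would then fail for every completion. It is CONJ.
The only consistent sequence is: CONJ CONJ CONJ NOUN CONJ.
Check: rule 1 holds; rule 2 holds; rule 3 holds; rule 4 holds.

CONJ CONJ CONJ NOUN CONJ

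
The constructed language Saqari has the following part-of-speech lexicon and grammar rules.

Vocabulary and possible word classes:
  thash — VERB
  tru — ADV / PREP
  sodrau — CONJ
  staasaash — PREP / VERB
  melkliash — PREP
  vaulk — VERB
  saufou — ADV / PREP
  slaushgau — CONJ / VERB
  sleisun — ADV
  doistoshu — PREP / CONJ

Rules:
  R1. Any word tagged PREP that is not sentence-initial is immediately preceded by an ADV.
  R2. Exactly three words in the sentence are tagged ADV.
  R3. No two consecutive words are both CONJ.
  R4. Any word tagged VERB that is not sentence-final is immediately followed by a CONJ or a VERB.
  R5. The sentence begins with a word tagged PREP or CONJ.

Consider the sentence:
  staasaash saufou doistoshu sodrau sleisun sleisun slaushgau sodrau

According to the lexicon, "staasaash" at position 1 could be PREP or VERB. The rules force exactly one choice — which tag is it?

PREP

Candidates per position — 1:staasaash {PREP,VERB}; 2:saufou {ADV,PREP}; 3:doistoshu {PREP,CONJ}; 4:sodrau {CONJ}; 5:sleisun {ADV}; 6:sleisun {ADV}; 7:slaushgau {CONJ,VERB}; 8:sodrau {CONJ}.
Position 1: VERB is ruled out by rule 4; that leaves PREP.
Position 2: PREP is ruled out by rule 1; that leaves ADV.
Position 3: CONJ is ruled out by rule 3; that leaves PREP.
Position 7: CONJ is ruled out by rule 3; that leaves VERB.
So the tagging must be: PREP ADV PREP CONJ ADV ADV VERB CONJ.
Verifying each rule — rule 1 ok; rule 2 ok; rule 3 ok; rule 4 ok; rule 5 ok.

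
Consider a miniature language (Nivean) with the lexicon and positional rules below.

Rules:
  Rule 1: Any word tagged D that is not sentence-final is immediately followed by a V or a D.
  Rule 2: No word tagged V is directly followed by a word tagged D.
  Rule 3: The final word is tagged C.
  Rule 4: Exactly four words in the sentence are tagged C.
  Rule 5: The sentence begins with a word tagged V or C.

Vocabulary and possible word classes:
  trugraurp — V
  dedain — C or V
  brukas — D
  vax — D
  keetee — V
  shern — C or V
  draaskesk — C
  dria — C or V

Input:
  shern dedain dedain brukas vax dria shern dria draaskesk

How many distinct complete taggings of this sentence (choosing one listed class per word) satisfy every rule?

Candidates per position — 1:shern {C,V}; 2:dedain {C,V}; 3:dedain {C,V}; 4:brukas {D}; 5:vax {D}; 6:dria {C,V}; 7:shern {C,V}; 8:dria {C,V}; 9:draaskesk {C}.
There are 64 candidate sequences in total.
Checking each against the rules leaves 6 sequences.
Count = 6.

6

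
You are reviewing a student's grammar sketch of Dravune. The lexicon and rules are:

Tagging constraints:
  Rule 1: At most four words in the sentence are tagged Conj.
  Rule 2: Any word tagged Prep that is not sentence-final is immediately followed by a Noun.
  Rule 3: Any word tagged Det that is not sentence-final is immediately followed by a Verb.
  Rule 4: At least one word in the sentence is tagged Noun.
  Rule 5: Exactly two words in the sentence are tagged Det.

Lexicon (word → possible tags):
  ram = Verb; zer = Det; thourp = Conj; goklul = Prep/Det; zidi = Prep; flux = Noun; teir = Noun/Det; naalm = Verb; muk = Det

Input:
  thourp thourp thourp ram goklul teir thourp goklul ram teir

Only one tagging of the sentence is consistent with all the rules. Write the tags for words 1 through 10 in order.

Candidates per position — 1:thourp {Conj}; 2:thourp {Conj}; 3:thourp {Conj}; 4:ram {Verb}; 5:goklul {Prep,Det}; 6:teir {Noun,Det}; 7:thourp {Conj}; 8:goklul {Prep,Det}; 9:ram {Verb}; 10:teir {Noun,Det}.
Position 5: Det is ruled out by rule 3; that leaves Prep.
Position 6: Det is ruled out by rule 2; that leaves Noun.
Position 8: Prep is ruled out by rule 2; that leaves Det.
Position 10: Noun is ruled out by rule 5; that leaves Det.
So the tagging must be: Conj Conj Conj Verb Prep Noun Conj Det Verb Det.
Checking: rule 1 ✓; rule 2 ✓; rule 3 ✓; rule 4 ✓; rule 5 ✓.

Conj Conj Conj Verb Prep Noun Conj Det Verb Det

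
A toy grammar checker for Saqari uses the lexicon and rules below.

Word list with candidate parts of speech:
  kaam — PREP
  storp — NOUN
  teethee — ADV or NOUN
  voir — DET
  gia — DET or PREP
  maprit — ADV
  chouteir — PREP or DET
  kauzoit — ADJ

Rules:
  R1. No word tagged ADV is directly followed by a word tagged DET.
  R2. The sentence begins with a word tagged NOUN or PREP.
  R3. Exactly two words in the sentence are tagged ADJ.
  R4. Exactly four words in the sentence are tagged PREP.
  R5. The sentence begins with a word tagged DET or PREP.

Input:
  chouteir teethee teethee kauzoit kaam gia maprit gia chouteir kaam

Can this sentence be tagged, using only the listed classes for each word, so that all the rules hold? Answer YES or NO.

Candidates per position — 1:chouteir {PREP,DET}; 2:teethee {ADV,NOUN}; 3:teethee {ADV,NOUN}; 4:kauzoit {ADJ}; 5:kaam {PREP}; 6:gia {DET,PREP}; 7:maprit {ADV}; 8:gia {DET,PREP}; 9:chouteir {PREP,DET}; 10:kaam {PREP}.
Rule 3 cannot be satisfied by any choice of tags from the lexicon.
So there is no consistent tagging.

NO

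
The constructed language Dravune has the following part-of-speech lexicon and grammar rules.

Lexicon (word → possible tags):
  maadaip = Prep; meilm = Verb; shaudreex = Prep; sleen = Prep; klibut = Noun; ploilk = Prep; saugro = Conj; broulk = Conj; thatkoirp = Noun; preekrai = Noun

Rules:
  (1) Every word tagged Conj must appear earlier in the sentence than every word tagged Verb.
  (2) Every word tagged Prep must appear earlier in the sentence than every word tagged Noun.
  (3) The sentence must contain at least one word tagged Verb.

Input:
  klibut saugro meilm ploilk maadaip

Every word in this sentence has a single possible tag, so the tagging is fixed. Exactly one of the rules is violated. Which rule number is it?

Fixed tagging: Noun Conj Verb Prep Prep.
Checking each rule: R1 holds, R2 violated, R3 holds.
Only rule 2 fails.

2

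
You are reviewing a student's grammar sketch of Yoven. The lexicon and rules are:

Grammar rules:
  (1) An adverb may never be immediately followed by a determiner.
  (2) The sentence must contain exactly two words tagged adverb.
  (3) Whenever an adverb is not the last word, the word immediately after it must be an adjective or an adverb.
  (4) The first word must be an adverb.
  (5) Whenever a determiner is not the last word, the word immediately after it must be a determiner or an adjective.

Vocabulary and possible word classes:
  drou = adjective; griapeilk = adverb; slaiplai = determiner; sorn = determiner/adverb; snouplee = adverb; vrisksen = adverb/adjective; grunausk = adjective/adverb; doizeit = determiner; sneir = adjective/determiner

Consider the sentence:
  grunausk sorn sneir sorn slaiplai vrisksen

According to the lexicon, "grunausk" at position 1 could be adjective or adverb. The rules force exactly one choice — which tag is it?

adverb

Candidates per position — 1:grunausk {adjective,adverb}; 2:sorn {determiner,adverb}; 3:sneir {adjective,determiner}; 4:sorn {determiner,adverb}; 5:slaiplai {determiner}; 6:vrisksen {adverb,adjective}.
Position 1: adjective is ruled out by rule 4; that leaves adverb.
Position 2: determiner is ruled out by rule 1; that leaves adverb.
Position 3: determiner is ruled out by rule 1; that leaves adjective.
Position 4: adverb is ruled out by rule 1; that leaves determiner.
Position 6: adverb is ruled out by rule 2; that leaves adjective.
That leaves exactly one tagging: adverb adverb adjective determiner determiner adjective.
Verifying each rule — rule 1 ok; rule 2 ok; rule 3 ok; rule 4 ok; rule 5 ok.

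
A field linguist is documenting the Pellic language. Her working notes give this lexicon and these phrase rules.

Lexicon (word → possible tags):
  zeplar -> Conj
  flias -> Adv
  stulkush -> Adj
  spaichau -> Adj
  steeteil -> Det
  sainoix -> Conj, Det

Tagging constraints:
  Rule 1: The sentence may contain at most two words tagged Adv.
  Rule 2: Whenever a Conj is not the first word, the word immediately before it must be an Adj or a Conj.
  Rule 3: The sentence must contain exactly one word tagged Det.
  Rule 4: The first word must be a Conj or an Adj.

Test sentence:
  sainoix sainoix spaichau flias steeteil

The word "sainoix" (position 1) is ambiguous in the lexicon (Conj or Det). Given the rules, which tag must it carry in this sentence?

Candidates per position — 1:sainoix {Conj,Det}; 2:sainoix {Conj,Det}; 3:spaichau {Adj}; 4:flias {Adv}; 5:steeteil {Det}.
Position 1: Det is ruled out by rule 3; that leaves Conj.
Position 2: Det is ruled out by rule 3; that leaves Conj.
So the tagging must be: Conj Conj Adj Adv Det.
Verifying each rule — rule 1 ok; rule 2 ok; rule 3 ok; rule 4 ok.

Conj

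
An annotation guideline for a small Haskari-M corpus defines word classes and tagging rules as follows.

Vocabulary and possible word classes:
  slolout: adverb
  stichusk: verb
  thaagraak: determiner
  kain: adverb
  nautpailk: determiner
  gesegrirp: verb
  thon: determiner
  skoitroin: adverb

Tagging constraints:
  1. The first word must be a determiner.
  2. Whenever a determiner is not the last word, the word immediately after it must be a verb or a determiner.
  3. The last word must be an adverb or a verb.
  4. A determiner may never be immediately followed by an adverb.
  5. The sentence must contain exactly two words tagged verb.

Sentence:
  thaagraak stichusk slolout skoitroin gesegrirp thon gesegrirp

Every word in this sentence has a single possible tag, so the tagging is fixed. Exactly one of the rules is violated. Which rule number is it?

Fixed tagging: determiner verb adverb adverb verb determiner verb.
Rule check: R1 pass, R2 pass, R3 pass, R4 pass, R5 fail.
Only rule 5 fails.

5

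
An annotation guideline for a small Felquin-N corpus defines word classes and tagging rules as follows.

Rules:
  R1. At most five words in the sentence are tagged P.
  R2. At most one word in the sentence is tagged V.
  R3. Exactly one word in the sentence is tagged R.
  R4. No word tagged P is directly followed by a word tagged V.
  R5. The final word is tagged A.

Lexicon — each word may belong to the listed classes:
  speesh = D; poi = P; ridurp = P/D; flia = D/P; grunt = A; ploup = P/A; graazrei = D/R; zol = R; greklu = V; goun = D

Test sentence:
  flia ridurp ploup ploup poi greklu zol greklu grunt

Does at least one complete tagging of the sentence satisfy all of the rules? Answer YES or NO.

Candidates per position — 1:flia {D,P}; 2:ridurp {P,D}; 3:ploup {P,A}; 4:ploup {P,A}; 5:poi {P}; 6:greklu {V}; 7:zol {R}; 8:greklu {V}; 9:grunt {A}.
Rule 2 cannot be satisfied by any choice of tags from the lexicon.
So there is no consistent tagging.

NO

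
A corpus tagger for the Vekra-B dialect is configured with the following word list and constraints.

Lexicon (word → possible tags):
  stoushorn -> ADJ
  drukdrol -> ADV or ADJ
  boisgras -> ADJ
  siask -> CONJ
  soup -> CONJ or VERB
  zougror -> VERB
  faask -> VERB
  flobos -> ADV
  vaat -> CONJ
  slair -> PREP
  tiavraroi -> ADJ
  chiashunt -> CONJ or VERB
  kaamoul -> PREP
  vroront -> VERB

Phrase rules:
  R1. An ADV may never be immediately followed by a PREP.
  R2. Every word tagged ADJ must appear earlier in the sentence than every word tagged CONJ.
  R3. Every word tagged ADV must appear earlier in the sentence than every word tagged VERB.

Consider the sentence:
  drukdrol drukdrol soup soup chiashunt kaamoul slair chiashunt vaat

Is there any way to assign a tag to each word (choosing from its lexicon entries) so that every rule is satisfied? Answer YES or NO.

Candidates per position — 1:drukdrol {ADV,ADJ}; 2:drukdrol {ADV,ADJ}; 3:soup {CONJ,VERB}; 4:soup {CONJ,VERB}; 5:chiashunt {CONJ,VERB}; 6:kaamoul {PREP}; 7:slair {PREP}; 8:chiashunt {CONJ,VERB}; 9:vaat {CONJ}.
One satisfying assignment: ADV ADJ CONJ CONJ CONJ PREP PREP CONJ CONJ.
Verifying each rule — rule 1 ok; rule 2 ok; rule 3 ok.

YES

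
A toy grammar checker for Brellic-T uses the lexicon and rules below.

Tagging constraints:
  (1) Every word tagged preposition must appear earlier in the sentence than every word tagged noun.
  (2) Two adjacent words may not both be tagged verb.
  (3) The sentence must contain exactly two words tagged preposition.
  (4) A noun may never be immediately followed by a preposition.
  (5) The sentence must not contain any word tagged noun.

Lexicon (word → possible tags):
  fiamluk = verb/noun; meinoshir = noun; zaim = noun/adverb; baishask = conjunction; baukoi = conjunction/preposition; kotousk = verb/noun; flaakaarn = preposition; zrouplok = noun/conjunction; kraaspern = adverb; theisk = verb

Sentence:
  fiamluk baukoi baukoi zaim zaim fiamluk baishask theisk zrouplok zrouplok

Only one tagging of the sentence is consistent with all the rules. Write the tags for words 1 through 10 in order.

Candidates per position — 1:fiamluk {verb,noun}; 2:baukoi {conjunction,preposition}; 3:baukoi {conjunction,preposition}; 4:zaim {noun,adverb}; 5:zaim {noun,adverb}; 6:fiamluk {verb,noun}; 7:baishask {conjunction}; 8:theisk {verb}; 9:zrouplok {noun,conjunction}; 10:zrouplok {noun,conjunction}.
Position 1: tagging it noun would leave rule 5 unsatisfiable, so it must be verb.
Position 2: tagging it conjunction would leave rule 3 unsatisfiable, so it must be preposition.
Position 3: tagging it conjunction would leave rule 3 unsatisfiable, so it must be preposition.
Position 4: tagging it noun would leave rule 5 unsatisfiable, so it must be adverb.
Position 5: tagging it noun would leave rule 5 unsatisfiable, so it must be adverb.
Position 6: tagging it noun would leave rule 5 unsatisfiable, so it must be verb.
Position 9: tagging it noun would leave rule 5 unsatisfiable, so it must be conjunction.
Position 10: tagging it noun would leave rule 5 unsatisfiable, so it must be conjunction.
The unique satisfying tagging is: verb preposition preposition adverb adverb verb conjunction verb conjunction conjunction.
Checking: rule 1 satisfied; rule 2 satisfied; rule 3 satisfied; rule 4 satisfied; rule 5 satisfied.

verb preposition preposition adverb adverb verb conjunction verb conjunction conjunction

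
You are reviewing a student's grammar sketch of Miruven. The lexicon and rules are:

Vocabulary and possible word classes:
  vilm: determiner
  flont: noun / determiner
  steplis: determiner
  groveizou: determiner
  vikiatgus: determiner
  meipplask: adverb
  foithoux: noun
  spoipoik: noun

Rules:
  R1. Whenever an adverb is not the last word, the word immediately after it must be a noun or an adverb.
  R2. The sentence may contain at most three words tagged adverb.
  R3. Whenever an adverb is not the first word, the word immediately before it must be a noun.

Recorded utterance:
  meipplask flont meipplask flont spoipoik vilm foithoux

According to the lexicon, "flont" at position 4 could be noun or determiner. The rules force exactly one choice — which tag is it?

Candidates per position — 1:meipplask {adverb}; 2:flont {noun,determiner}; 3:meipplask {adverb}; 4:flont {noun,determiner}; 5:spoipoik {noun}; 6:vilm {determiner}; 7:foithoux {noun}.
If word 2 were determiner, no tagging could satisfy rule 1; so word 2 is noun.
If word 4 were determiner, no tagging could satisfy rule 1; so word 4 is noun.
So the tagging must be: adverb noun adverb noun noun determiner noun.
Rule-by-rule: rule 1 holds; rule 2 holds; rule 3 holds.

noun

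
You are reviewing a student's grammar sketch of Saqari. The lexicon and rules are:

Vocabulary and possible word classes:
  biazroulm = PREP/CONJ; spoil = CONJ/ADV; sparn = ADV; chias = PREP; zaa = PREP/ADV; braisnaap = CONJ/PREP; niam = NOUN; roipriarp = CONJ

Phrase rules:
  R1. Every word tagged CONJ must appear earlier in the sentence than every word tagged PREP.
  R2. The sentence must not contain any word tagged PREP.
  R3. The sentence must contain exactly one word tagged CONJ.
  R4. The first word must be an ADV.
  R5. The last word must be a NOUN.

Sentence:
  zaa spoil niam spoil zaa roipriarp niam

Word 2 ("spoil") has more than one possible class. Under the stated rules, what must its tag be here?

Candidates per position — 1:zaa {PREP,ADV}; 2:spoil {CONJ,ADV}; 3:niam {NOUN}; 4:spoil {CONJ,ADV}; 5:zaa {PREP,ADV}; 6:roipriarp {CONJ}; 7:niam {NOUN}.
If word 1 were PREP, no tagging could satisfy rule 1; so word 1 is ADV.
If word 2 were CONJ, no tagging could satisfy rule 3; so word 2 is ADV.
If word 4 were CONJ, no tagging could satisfy rule 3; so word 4 is ADV.
If word 5 were PREP, no tagging could satisfy rule 1; so word 5 is ADV.
That leaves exactly one tagging: ADV ADV NOUN ADV ADV CONJ NOUN.
Rule-by-rule: rule 1 holds; rule 2 holds; rule 3 holds; rule 4 holds; rule 5 holds.

ADV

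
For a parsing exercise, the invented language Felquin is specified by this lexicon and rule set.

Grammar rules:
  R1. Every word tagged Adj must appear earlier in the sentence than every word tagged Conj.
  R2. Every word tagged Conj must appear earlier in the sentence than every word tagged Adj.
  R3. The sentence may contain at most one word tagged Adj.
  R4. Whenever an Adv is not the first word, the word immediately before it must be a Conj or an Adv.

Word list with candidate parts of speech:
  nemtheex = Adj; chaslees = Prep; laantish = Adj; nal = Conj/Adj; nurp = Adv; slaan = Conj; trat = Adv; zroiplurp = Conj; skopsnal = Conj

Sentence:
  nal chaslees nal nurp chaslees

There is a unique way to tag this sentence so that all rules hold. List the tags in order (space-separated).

Candidates per position — 1:nal {Conj,Adj}; 2:chaslees {Prep}; 3:nal {Conj,Adj}; 4:nurp {Adv}; 5:chaslees {Prep}.
Position 3: tagging it Adj would leave rule 4 unsatisfiable, so it must be Conj.
Position 1: tagging it Adj would leave rule 2 unsatisfiable, so it must be Conj.
That leaves exactly one tagging: Conj Prep Conj Adv Prep.
Check: rule 1 holds; rule 2 holds; rule 3 holds; rule 4 holds.

Conj Prep Conj Adv Prep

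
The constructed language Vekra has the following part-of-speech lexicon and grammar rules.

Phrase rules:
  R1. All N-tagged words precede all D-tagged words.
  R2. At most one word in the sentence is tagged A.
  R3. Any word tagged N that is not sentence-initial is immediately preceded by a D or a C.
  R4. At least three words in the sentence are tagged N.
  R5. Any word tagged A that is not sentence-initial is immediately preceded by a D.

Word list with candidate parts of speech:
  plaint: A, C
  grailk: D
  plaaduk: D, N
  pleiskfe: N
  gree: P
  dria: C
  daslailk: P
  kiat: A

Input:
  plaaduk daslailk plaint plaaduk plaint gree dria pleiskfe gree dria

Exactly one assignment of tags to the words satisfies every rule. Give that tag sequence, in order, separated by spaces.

N P C N C P C N P C

Candidates per position — 1:plaaduk {D,N}; 2:daslailk {P}; 3:plaint {A,C}; 4:plaaduk {D,N}; 5:plaint {A,C}; 6:gree {P}; 7:dria {C}; 8:pleiskfe {N}; 9:gree {P}; 10:dria {C}.
At position 1, choosing D makes rule 1 impossible to satisfy; hence N.
At position 3, choosing A makes rule 5 impossible to satisfy; hence C.
At position 4, choosing D makes rule 1 impossible to satisfy; hence N.
At position 5, choosing A makes rule 5 impossible to satisfy; hence C.
That leaves exactly one tagging: N P C N C P C N P C.
Checking: rule 1 ✓; rule 2 ✓; rule 3 ✓; rule 4 ✓; rule 5 ✓.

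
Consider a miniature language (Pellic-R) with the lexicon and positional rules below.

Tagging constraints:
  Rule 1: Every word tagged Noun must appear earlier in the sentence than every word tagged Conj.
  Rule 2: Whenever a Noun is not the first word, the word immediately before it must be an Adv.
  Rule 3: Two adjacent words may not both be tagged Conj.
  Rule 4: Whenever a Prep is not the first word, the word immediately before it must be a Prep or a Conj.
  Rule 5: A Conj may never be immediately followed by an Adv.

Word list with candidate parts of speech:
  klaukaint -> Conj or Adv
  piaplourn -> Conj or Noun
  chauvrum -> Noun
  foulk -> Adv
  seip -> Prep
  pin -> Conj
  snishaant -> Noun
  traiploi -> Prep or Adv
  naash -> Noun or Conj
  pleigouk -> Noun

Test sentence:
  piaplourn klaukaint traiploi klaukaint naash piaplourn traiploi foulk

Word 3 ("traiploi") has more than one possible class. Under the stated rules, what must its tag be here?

Candidates per position — 1:piaplourn {Conj,Noun}; 2:klaukaint {Conj,Adv}; 3:traiploi {Prep,Adv}; 4:klaukaint {Conj,Adv}; 5:naash {Noun,Conj}; 6:piaplourn {Conj,Noun}; 7:traiploi {Prep,Adv}; 8:foulk {Adv}.
At position 6, choosing Noun makes rule 2 impossible to satisfy; hence Conj.
At position 7, choosing Adv makes rule 5 impossible to satisfy; hence Prep.
At position 5, choosing Conj makes rule 3 impossible to satisfy; hence Noun.
At position 1, choosing Conj makes rule 1 impossible to satisfy; hence Noun.
At position 2, choosing Conj makes rule 1 impossible to satisfy; hence Adv.
At position 3, choosing Prep makes rule 4 impossible to satisfy; hence Adv.
At position 4, choosing Conj makes rule 1 impossible to satisfy; hence Adv.
The unique satisfying tagging is: Noun Adv Adv Adv Noun Conj Prep Adv.
Rule-by-rule: rule 1 ✓; rule 2 ✓; rule 3 ✓; rule 4 ✓; rule 5 ✓.

Adv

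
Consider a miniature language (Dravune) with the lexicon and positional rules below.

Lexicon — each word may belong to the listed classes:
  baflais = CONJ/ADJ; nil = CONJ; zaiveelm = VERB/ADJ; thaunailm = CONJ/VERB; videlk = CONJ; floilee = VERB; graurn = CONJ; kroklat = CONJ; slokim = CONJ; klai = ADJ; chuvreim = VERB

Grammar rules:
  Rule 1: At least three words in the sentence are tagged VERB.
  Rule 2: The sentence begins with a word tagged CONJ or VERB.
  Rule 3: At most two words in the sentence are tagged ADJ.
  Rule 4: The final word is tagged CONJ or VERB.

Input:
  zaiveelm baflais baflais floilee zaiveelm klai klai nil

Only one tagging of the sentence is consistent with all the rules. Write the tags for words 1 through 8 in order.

VERB CONJ CONJ VERB VERB ADJ ADJ CONJ

Candidates per position — 1:zaiveelm {VERB,ADJ}; 2:baflais {CONJ,ADJ}; 3:baflais {CONJ,ADJ}; 4:floilee {VERB}; 5:zaiveelm {VERB,ADJ}; 6:klai {ADJ}; 7:klai {ADJ}; 8:nil {CONJ}.
Word 1 cannot be ADJ — rule 1 would then fail for every completion. It is VERB.
Word 2 cannot be ADJ — rule 3 would then fail for every completion. It is CONJ.
Word 3 cannot be ADJ — rule 3 would then fail for every completion. It is CONJ.
Word 5 cannot be ADJ — rule 1 would then fail for every completion. It is VERB.
The only consistent sequence is: VERB CONJ CONJ VERB VERB ADJ ADJ CONJ.
Checking: rule 1 ok; rule 2 ok; rule 3 ok; rule 4 ok.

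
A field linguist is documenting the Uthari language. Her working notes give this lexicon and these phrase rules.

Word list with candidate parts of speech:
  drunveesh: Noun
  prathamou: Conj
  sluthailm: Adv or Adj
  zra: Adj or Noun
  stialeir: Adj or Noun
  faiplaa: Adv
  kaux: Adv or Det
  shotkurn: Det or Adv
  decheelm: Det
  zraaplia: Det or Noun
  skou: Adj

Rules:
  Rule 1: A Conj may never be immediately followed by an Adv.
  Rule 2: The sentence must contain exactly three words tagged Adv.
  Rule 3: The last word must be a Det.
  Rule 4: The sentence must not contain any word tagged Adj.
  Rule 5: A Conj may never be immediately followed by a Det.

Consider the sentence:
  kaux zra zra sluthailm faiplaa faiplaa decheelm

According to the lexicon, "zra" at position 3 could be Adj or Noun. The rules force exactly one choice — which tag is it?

Noun

Candidates per position — 1:kaux {Adv,Det}; 2:zra {Adj,Noun}; 3:zra {Adj,Noun}; 4:sluthailm {Adv,Adj}; 5:faiplaa {Adv}; 6:faiplaa {Adv}; 7:decheelm {Det}.
Position 2: Adj is ruled out by rule 4; that leaves Noun.
Position 3: Adj is ruled out by rule 4; that leaves Noun.
Position 4: Adj is ruled out by rule 4; that leaves Adv.
Position 1: Adv is ruled out by rule 2; that leaves Det.
The unique satisfying tagging is: Det Noun Noun Adv Adv Adv Det.
Verifying each rule — rule 1 satisfied; rule 2 satisfied; rule 3 satisfied; rule 4 satisfied; rule 5 satisfied.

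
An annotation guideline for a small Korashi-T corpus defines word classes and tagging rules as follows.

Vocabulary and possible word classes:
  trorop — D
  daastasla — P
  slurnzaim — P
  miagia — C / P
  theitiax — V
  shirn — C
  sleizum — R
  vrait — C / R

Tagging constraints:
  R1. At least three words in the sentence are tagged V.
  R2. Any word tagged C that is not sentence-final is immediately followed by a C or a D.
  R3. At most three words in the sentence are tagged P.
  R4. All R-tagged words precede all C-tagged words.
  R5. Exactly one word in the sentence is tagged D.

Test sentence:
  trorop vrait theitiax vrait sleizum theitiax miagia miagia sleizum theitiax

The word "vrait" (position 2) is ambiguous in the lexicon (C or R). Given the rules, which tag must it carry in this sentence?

R

Candidates per position — 1:trorop {D}; 2:vrait {C,R}; 3:theitiax {V}; 4:vrait {C,R}; 5:sleizum {R}; 6:theitiax {V}; 7:miagia {C,P}; 8:miagia {C,P}; 9:sleizum {R}; 10:theitiax {V}.
Word 2 cannot be C — rule 2 would then fail for every completion. It is R.
Word 4 cannot be C — rule 2 would then fail for every completion. It is R.
Word 7 cannot be C — rule 2 would then fail for every completion. It is P.
Word 8 cannot be C — rule 2 would then fail for every completion. It is P.
That leaves exactly one tagging: D R V R R V P P R V.
Checking: rule 1 satisfied; rule 2 satisfied; rule 3 satisfied; rule 4 satisfied; rule 5 satisfied.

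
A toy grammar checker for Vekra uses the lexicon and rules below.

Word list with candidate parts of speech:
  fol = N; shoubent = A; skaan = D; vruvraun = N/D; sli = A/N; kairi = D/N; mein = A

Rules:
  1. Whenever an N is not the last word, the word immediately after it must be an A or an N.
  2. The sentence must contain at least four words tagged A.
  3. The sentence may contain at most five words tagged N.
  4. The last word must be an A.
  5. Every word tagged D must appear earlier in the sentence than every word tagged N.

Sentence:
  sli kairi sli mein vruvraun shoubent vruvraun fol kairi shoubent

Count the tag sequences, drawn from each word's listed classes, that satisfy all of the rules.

5

Candidates per position — 1:sli {A,N}; 2:kairi {D,N}; 3:sli {A,N}; 4:mein {A}; 5:vruvraun {N,D}; 6:shoubent {A}; 7:vruvraun {N,D}; 8:fol {N}; 9:kairi {D,N}; 10:shoubent {A}.
There are 64 candidate sequences in total.
The sequences that satisfy every rule: A D A A N A N N N A; A D A A D A N N N A; A D A A D A D N N A; A D N A N A N N N A; A N A A N A N N N A.
Count = 5.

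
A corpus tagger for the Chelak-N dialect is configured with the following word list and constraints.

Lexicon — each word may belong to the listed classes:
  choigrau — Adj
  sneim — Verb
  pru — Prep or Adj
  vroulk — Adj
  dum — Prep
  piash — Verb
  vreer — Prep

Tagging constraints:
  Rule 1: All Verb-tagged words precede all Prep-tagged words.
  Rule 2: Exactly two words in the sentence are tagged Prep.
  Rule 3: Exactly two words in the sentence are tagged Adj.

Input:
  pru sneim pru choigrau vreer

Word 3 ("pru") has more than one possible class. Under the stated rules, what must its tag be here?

Candidates per position — 1:pru {Prep,Adj}; 2:sneim {Verb}; 3:pru {Prep,Adj}; 4:choigrau {Adj}; 5:vreer {Prep}.
At position 1, choosing Prep makes rule 1 impossible to satisfy; hence Adj.
At position 3, choosing Adj makes rule 2 impossible to satisfy; hence Prep.
The unique satisfying tagging is: Adj Verb Prep Adj Prep.
Checking: rule 1 satisfied; rule 2 satisfied; rule 3 satisfied.

Prep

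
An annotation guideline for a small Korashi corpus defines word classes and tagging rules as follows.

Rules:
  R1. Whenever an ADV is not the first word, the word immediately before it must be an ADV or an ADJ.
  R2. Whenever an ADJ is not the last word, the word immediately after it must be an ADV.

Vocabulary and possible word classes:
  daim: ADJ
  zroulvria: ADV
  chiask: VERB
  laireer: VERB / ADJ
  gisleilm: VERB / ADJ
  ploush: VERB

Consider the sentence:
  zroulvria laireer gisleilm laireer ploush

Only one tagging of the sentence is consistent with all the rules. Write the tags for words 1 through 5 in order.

ADV VERB VERB VERB VERB

Candidates per position — 1:zroulvria {ADV}; 2:laireer {VERB,ADJ}; 3:gisleilm {VERB,ADJ}; 4:laireer {VERB,ADJ}; 5:ploush {VERB}.
If word 2 were ADJ, no tagging could satisfy rule 2; so word 2 is VERB.
If word 3 were ADJ, no tagging could satisfy rule 2; so word 3 is VERB.
If word 4 were ADJ, no tagging could satisfy rule 2; so word 4 is VERB.
The only consistent sequence is: ADV VERB VERB VERB VERB.
Checking: rule 1 holds; rule 2 holds.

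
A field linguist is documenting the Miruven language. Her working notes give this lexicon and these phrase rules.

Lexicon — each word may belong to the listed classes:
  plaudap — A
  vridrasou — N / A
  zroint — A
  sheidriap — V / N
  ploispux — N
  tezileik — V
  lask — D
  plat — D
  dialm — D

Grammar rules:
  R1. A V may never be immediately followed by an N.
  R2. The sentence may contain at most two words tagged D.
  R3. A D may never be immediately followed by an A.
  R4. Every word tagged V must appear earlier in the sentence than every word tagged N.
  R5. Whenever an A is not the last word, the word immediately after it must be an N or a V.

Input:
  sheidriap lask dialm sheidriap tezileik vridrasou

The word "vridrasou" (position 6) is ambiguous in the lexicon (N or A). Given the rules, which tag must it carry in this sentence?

A

Candidates per position — 1:sheidriap {V,N}; 2:lask {D}; 3:dialm {D}; 4:sheidriap {V,N}; 5:tezileik {V}; 6:vridrasou {N,A}.
Position 1: N is ruled out by rule 4; that leaves V.
Position 4: N is ruled out by rule 4; that leaves V.
Position 6: N is ruled out by rule 1; that leaves A.
The unique satisfying tagging is: V D D V V A.
Verifying each rule — rule 1 ok; rule 2 ok; rule 3 ok; rule 4 ok; rule 5 ok.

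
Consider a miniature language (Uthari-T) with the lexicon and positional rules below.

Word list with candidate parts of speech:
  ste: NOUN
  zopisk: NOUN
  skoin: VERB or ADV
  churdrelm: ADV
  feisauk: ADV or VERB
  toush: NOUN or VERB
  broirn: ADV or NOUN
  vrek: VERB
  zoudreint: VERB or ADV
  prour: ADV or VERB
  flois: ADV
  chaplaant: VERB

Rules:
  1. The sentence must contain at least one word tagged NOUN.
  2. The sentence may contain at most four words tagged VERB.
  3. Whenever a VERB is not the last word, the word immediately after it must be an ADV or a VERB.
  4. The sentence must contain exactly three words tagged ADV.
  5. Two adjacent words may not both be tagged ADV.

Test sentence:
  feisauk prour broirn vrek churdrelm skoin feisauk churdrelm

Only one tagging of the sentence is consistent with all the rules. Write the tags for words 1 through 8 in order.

Candidates per position — 1:feisauk {ADV,VERB}; 2:prour {ADV,VERB}; 3:broirn {ADV,NOUN}; 4:vrek {VERB}; 5:churdrelm {ADV}; 6:skoin {VERB,ADV}; 7:feisauk {ADV,VERB}; 8:churdrelm {ADV}.
Position 3: ADV is ruled out by rule 1; that leaves NOUN.
Position 6: ADV is ruled out by rule 5; that leaves VERB.
Position 7: ADV is ruled out by rule 5; that leaves VERB.
Position 2: VERB is ruled out by rule 3; that leaves ADV.
Position 1: ADV is ruled out by rule 4; that leaves VERB.
That leaves exactly one tagging: VERB ADV NOUN VERB ADV VERB VERB ADV.
Check: rule 1 holds; rule 2 holds; rule 3 holds; rule 4 holds; rule 5 holds.

VERB ADV NOUN VERB ADV VERB VERB ADV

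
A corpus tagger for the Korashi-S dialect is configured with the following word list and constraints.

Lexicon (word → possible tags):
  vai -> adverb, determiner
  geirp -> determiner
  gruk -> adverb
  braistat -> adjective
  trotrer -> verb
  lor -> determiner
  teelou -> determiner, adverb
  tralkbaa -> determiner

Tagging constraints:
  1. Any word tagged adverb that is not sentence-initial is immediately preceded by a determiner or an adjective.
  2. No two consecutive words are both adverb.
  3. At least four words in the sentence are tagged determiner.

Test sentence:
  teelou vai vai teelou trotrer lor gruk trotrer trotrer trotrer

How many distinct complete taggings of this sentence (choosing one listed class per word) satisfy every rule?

5

Candidates per position — 1:teelou {determiner,adverb}; 2:vai {adverb,determiner}; 3:vai {adverb,determiner}; 4:teelou {determiner,adverb}; 5:trotrer {verb}; 6:lor {determiner}; 7:gruk {adverb}; 8:trotrer {verb}; 9:trotrer {verb}; 10:trotrer {verb}.
There are 16 candidate sequences in total.
The sequences that satisfy every rule: determiner adverb determiner determiner verb determiner adverb verb verb verb; determiner determiner adverb determiner verb determiner adverb verb verb verb; determiner determiner determiner determiner verb determiner adverb verb verb verb; determiner determiner determiner adverb verb determiner adverb verb verb verb; adverb determiner determiner determiner verb determiner adverb verb verb verb.
Count = 5.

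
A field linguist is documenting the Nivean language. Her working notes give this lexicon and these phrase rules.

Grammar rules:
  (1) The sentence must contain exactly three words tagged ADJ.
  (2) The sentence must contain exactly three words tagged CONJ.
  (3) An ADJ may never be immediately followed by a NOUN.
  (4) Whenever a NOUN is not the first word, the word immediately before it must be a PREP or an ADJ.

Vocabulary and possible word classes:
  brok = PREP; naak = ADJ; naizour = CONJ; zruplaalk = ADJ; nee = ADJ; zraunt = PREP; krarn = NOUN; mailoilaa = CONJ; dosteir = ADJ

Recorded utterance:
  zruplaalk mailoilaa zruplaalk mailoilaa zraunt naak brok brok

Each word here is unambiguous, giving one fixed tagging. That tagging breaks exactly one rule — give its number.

2

Fixed tagging: ADJ CONJ ADJ CONJ PREP ADJ PREP PREP.
Rule check: R1 ok, R2 fails, R3 ok, R4 ok.
Only rule 2 fails.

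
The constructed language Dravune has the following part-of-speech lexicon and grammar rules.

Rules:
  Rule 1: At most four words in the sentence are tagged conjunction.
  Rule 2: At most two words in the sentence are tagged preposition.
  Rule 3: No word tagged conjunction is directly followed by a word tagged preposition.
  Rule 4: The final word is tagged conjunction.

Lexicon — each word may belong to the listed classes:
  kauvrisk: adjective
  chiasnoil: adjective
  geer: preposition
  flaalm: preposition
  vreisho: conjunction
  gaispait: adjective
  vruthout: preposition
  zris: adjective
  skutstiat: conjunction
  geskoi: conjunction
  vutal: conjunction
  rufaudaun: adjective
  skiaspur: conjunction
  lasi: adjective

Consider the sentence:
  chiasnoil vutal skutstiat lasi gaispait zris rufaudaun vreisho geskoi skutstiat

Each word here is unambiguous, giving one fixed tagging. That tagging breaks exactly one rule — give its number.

Fixed tagging: adjective conjunction conjunction adjective adjective adjective adjective conjunction conjunction conjunction.
Applying the rules: R1 fails, R2 ok, R3 ok, R4 ok.
Only rule 1 fails.

1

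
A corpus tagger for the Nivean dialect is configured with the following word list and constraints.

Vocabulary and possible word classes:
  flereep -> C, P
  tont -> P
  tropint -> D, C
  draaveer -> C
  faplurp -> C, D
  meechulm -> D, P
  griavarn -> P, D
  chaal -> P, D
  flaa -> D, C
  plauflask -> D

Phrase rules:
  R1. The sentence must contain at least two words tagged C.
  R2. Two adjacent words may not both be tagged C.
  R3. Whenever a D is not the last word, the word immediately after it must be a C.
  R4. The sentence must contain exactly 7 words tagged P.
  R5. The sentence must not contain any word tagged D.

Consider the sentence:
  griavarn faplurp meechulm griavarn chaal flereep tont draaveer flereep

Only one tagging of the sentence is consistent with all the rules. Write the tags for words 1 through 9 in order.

Candidates per position — 1:griavarn {P,D}; 2:faplurp {C,D}; 3:meechulm {D,P}; 4:griavarn {P,D}; 5:chaal {P,D}; 6:flereep {C,P}; 7:tont {P}; 8:draaveer {C}; 9:flereep {C,P}.
Position 1: D is ruled out by rule 4; that leaves P.
Position 2: D is ruled out by rule 3; that leaves C.
Position 3: D is ruled out by rule 3; that leaves P.
Position 4: D is ruled out by rule 3; that leaves P.
Position 5: D is ruled out by rule 4; that leaves P.
Position 6: C is ruled out by rule 4; that leaves P.
Position 9: C is ruled out by rule 2; that leaves P.
The only consistent sequence is: P C P P P P P C P.
Verifying each rule — rule 1 satisfied; rule 2 satisfied; rule 3 satisfied; rule 4 satisfied; rule 5 satisfied.

P C P P P P P C P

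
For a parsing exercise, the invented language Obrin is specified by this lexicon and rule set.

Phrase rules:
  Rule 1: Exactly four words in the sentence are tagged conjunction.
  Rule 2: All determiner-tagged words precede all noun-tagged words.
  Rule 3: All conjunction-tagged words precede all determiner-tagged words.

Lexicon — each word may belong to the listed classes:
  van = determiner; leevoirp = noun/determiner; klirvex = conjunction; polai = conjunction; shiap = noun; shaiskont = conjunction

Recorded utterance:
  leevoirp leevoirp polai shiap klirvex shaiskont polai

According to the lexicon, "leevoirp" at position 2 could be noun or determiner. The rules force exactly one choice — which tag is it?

Candidates per position — 1:leevoirp {noun,determiner}; 2:leevoirp {noun,determiner}; 3:polai {conjunction}; 4:shiap {noun}; 5:klirvex {conjunction}; 6:shaiskont {conjunction}; 7:polai {conjunction}.
Position 1: tagging it determiner would leave rule 3 unsatisfiable, so it must be noun.
Position 2: tagging it determiner would leave rule 2 unsatisfiable, so it must be noun.
The unique satisfying tagging is: noun noun conjunction noun conjunction conjunction conjunction.
Verifying each rule — rule 1 ✓; rule 2 ✓; rule 3 ✓.

noun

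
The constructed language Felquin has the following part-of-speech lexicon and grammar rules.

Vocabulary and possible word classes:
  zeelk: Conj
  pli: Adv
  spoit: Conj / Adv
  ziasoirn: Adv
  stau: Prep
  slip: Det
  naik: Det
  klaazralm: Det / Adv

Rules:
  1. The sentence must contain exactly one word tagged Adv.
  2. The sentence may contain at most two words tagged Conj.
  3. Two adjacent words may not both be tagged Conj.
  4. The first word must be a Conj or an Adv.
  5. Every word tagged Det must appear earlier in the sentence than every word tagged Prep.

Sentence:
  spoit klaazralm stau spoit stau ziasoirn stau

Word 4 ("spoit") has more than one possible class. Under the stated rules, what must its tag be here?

Candidates per position — 1:spoit {Conj,Adv}; 2:klaazralm {Det,Adv}; 3:stau {Prep}; 4:spoit {Conj,Adv}; 5:stau {Prep}; 6:ziasoirn {Adv}; 7:stau {Prep}.
At position 1, choosing Adv makes rule 1 impossible to satisfy; hence Conj.
At position 2, choosing Adv makes rule 1 impossible to satisfy; hence Det.
At position 4, choosing Adv makes rule 1 impossible to satisfy; hence Conj.
The unique satisfying tagging is: Conj Det Prep Conj Prep Adv Prep.
Verifying each rule — rule 1 holds; rule 2 holds; rule 3 holds; rule 4 holds; rule 5 holds.

Conj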